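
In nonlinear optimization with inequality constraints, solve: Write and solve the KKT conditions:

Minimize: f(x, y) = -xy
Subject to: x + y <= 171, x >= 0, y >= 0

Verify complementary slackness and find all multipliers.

Problem: min -xy s.t. x + y <= 171 (multiplier lambda), x >= 0 (mu_x), y >= 0 (mu_y)
KKT stationarity: -y + lambda - mu_x = 0, -x + lambda - mu_y = 0, with lambda, mu_x, mu_y >= 0
Complementary slackness: lambda*(x + y - 171) = 0, mu_x*x = 0, mu_y*y = 0
If lambda = 0: y = -mu_x <= 0 and x = -mu_y <= 0 force x = y = 0 with f = 0; but x = y = 171/2 is feasible with f = -29241/4 < 0, so this is not the minimum. Hence lambda > 0 and x + y = 171.
Try x > 0, y > 0 (so mu_x = mu_y = 0): y = lambda, x = lambda => x = y = lambda
x + y = 171 => 2*lambda = 171 => lambda = 171/2
x* = y* = 171/2 > 0, consistent with mu_x = mu_y = 0.
(Any feasible point with x = 0 or y = 0 has f = 0 > -29241/4, so the minimum is not on those boundaries.)
min(-xy) = -29241/4 (i.e. max xy = 29241/4)
Multipliers: lambda = 171/2, mu_x = 0, mu_y = 0
Complementary slackness: lambda*(x + y - 171) = 171/2*(171/2 + 171/2 - 171) = 0, mu_x*x = 0*171/2 = 0, mu_y*y = 0*171/2 = 0. Satisfied.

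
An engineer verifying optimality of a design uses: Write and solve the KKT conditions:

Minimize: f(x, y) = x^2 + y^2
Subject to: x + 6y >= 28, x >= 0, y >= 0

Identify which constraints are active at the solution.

KKT conditions for min x^2 + y^2 s.t. 1x + 6y >= 28, x >= 0, y >= 0:
Stationarity: 2x = mu*1 + mu_x, 2y = mu*6 + mu_y, with mu, mu_x, mu_y >= 0
Complementary slackness: mu*(x + 6y - 28) = 0, mu_x*x = 0, mu_y*y = 0
(0, 0) is infeasible (1*0 + 6*0 < 28), so if mu = 0 stationarity would force x = mu_x/2 >= 0, y = mu_y/2 >= 0 with mu_x*x = mu_y*y = 0, i.e. x = y = 0: contradiction. Hence mu > 0 and x + 6y = 28 is active.
Try x > 0, y > 0 (so mu_x = mu_y = 0): x = 1*mu/2, y = 6*mu/2
Substitute: 1*(1*mu/2) + 6*(6*mu/2) = 28
  mu*37/2 = 28 => mu = 56/37
x* = 28/37 > 0, y* = 168/37 > 0, consistent with mu_x = mu_y = 0.
f is convex and the constraints are linear, so this KKT point is the global minimum.
f* = 784/37
Active constraints: x + 6y >= 28 (holds with equality, mu = 56/37 > 0); x >= 0 and y >= 0 are inactive (mu_x = mu_y = 0).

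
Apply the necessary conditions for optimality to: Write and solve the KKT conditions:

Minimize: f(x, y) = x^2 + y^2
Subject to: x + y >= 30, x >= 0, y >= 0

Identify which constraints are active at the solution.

KKT conditions for min x^2 + y^2 s.t. 1x + 1y >= 30, x >= 0, y >= 0:
Stationarity: 2x = mu*1 + mu_x, 2y = mu*1 + mu_y, with mu, mu_x, mu_y >= 0
Complementary slackness: mu*(x + y - 30) = 0, mu_x*x = 0, mu_y*y = 0
(0, 0) is infeasible (1*0 + 1*0 < 30), so if mu = 0 stationarity would force x = mu_x/2 >= 0, y = mu_y/2 >= 0 with mu_x*x = mu_y*y = 0, i.e. x = y = 0: contradiction. Hence mu > 0 and x + y = 30 is active.
Try x > 0, y > 0 (so mu_x = mu_y = 0): x = 1*mu/2, y = 1*mu/2
Substitute: 1*(1*mu/2) + 1*(1*mu/2) = 30
  mu*2/2 = 30 => mu = 30
x* = 15 > 0, y* = 15 > 0, consistent with mu_x = mu_y = 0.
f is convex and the constraints are linear, so this KKT point is the global minimum.
f* = 450
Active constraints: x + y >= 30 (holds with equality, mu = 30 > 0); x >= 0 and y >= 0 are inactive (mu_x = mu_y = 0).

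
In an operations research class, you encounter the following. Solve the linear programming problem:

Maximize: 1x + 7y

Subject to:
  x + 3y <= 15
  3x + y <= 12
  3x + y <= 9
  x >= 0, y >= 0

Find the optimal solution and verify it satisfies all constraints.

Feasible vertices: (0, 0), (0, 5), (3/2, 9/2), (3, 0)
Objective 1x + 7y at each vertex:
  (0, 0): 0
  (0, 5): 35
  (3/2, 9/2): 33
  (3, 0): 3
Maximum is 35 at (0, 5).
Verify constraints at (x, y) = (0, 5):
  1*0 + 3*5 = 15 <= 15 (active)
  3*0 + 1*5 = 5 <= 12
  3*0 + 1*5 = 5 <= 9
  x = 0 >= 0, y = 5 >= 0. All constraints satisfied.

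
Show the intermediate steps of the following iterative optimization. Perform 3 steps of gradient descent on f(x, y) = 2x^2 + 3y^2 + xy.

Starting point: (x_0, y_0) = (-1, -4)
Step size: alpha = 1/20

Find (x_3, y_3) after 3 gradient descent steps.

f(x,y) = 2x^2 + 3y^2 + xy
grad_x = 4x + 1y, grad_y = 6y + 1x
Step 1: grad = (-8, -25), (-3/5, -11/4)
Step 2: grad = (-103/20, -171/10), (-137/400, -379/200)
Step 3: grad = (-653/200, -937/80), (-717/4000, -419/320)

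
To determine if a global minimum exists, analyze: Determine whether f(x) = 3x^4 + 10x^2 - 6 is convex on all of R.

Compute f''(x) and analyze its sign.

f(x) = 3x^4 + 10x^2 - 6
f'(x) = 12x^3 + 20x
f''(x) = 36x^2 + 20
f''(x) = 36x^2 + 20 >= 20 > 0 for all x
Therefore, f is convex on R.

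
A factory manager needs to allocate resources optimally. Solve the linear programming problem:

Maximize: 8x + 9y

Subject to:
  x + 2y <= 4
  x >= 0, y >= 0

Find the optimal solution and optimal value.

The feasible region has vertices at [(0, 0), (4, 0), (0, 2)].
Checking objective 8x + 9y at each vertex:
  (0, 0): 8*0 + 9*0 = 0
  (4, 0): 8*4 + 9*0 = 32
  (0, 2): 8*0 + 9*2 = 18
Maximum is 32 at (4, 0).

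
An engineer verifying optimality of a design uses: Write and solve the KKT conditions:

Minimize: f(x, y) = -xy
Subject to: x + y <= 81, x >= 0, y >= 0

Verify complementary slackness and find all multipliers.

Problem: min -xy s.t. x + y <= 81 (multiplier lambda), x >= 0 (mu_x), y >= 0 (mu_y)
KKT stationarity: -y + lambda - mu_x = 0, -x + lambda - mu_y = 0, with lambda, mu_x, mu_y >= 0
Complementary slackness: lambda*(x + y - 81) = 0, mu_x*x = 0, mu_y*y = 0
If lambda = 0: y = -mu_x <= 0 and x = -mu_y <= 0 force x = y = 0 with f = 0; but x = y = 81/2 is feasible with f = -6561/4 < 0, so this is not the minimum. Hence lambda > 0 and x + y = 81.
Try x > 0, y > 0 (so mu_x = mu_y = 0): y = lambda, x = lambda => x = y = lambda
x + y = 81 => 2*lambda = 81 => lambda = 81/2
x* = y* = 81/2 > 0, consistent with mu_x = mu_y = 0.
(Any feasible point with x = 0 or y = 0 has f = 0 > -6561/4, so the minimum is not on those boundaries.)
min(-xy) = -6561/4 (i.e. max xy = 6561/4)
Multipliers: lambda = 81/2, mu_x = 0, mu_y = 0
Complementary slackness: lambda*(x + y - 81) = 81/2*(81/2 + 81/2 - 81) = 0, mu_x*x = 0*81/2 = 0, mu_y*y = 0*81/2 = 0. Satisfied.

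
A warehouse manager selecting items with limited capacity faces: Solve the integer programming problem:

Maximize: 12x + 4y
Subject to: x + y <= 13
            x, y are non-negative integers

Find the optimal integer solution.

Objective: 12x + 4y, constraint: x + y <= 13
Coefficient of x is 12 >= coefficient of y is 4, so allocate the entire budget to x.
Optimal: x = 13, y = 0, value = 156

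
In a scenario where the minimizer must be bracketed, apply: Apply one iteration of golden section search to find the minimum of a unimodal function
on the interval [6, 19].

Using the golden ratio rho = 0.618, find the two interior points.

Golden section search on [6, 19].
Golden ratio rho = 0.618 (approx).
Interior points:
  x_1 = 6 + (1-0.618)*13 = 10.9660
  x_2 = 6 + 0.618*13 = 14.0340
Compare f(x_1) and f(x_2) to determine which subinterval to keep.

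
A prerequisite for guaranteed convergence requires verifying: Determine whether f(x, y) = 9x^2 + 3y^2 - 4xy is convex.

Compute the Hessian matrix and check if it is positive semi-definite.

f(x,y) = 9x^2 + 3y^2 - 4xy
Hessian H = [[18, -4], [-4, 6]]
trace(H) = 24, det(H) = 92
Eigenvalues: (24 +/- sqrt(208)) / 2 = 19.21, 4.789
Since both eigenvalues > 0, f is convex.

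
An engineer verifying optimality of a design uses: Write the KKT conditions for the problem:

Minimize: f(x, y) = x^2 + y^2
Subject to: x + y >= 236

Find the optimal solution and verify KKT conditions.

KKT conditions for min x^2 + y^2 s.t. x + y >= 236:
Stationarity: 2x = mu, 2y = mu
So x = y = mu/2.
Complementary slackness: mu*(x + y - 236) = 0
Primal feasibility: x + y >= 236; dual feasibility: mu >= 0
If mu = 0 then x = y = 0, but 0 + 0 < 236 is infeasible, so the constraint is active.
Constraint active: x + y = 2*(mu/2) = 236 => mu = 236
x = y = 118, f = 27848
Verify: stationarity 2*118 = 236 = mu; primal 118 + 118 = 236 >= 236; dual mu = 236 >= 0; complementary slackness 236*(236 - 236) = 0. All KKT conditions hold.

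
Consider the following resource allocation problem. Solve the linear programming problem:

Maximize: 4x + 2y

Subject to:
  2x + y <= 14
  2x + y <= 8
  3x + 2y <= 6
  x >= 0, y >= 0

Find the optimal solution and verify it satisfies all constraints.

Feasible vertices: (0, 0), (0, 3), (2, 0)
Objective 4x + 2y at each vertex:
  (0, 0): 0
  (0, 3): 6
  (2, 0): 8
Maximum is 8 at (2, 0).
Verify constraints at (x, y) = (2, 0):
  2*2 + 1*0 = 4 <= 14
  2*2 + 1*0 = 4 <= 8
  3*2 + 2*0 = 6 <= 6 (active)
  x = 2 >= 0, y = 0 >= 0. All constraints satisfied.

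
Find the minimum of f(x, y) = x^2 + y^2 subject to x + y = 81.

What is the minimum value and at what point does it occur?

Substitute y = 81 - x into f(x,y) = x^2 + y^2:
g(x) = x^2 + (81 - x)^2 = 2x^2 - 162x + 6561
g'(x) = 4x - 162 = 0  =>  x = 81/2
y = 81 - 81/2 = 81/2
Minimum value = (81/2)^2 + (81/2)^2 = 6561/2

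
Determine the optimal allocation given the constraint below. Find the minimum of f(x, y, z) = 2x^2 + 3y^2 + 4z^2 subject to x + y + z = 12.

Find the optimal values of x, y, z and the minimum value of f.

Using Lagrange multipliers on f = 2x^2 + 3y^2 + 4z^2 with constraint x + y + z = 12:
Conditions: 2*2*x = lambda, 2*3*y = lambda, 2*4*z = lambda
So x = lambda/4, y = lambda/6, z = lambda/8
Substituting into constraint: lambda * (13/24) = 12
lambda = 288/13
x = 72/13, y = 48/13, z = 36/13
Minimum value = 1728/13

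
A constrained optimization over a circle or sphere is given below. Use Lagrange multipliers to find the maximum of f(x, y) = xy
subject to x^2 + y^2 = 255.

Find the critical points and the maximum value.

Lagrange conditions: y = 2*lambda*x and x = 2*lambda*y
If x = 0 then y = 0, violating the constraint, so x, y != 0.
Dividing: y/x = x/y => x^2 = y^2 => y = x or y = -x
Constraint: 2x^2 = 255 => x^2 = 255/2 => x = +/-sqrt(255/2)
Critical points: (sqrt(255/2), sqrt(255/2)), (-sqrt(255/2), -sqrt(255/2)), (sqrt(255/2), -sqrt(255/2)), (-sqrt(255/2), sqrt(255/2))
  y = x:  xy = x^2 = 255/2  at (sqrt(255/2), sqrt(255/2)) and (-sqrt(255/2), -sqrt(255/2))
  y = -x: xy = -x^2 = -255/2 at (sqrt(255/2), -sqrt(255/2)) and (-sqrt(255/2), sqrt(255/2))
Maximum xy = 255/2 at (sqrt(255/2), sqrt(255/2)) and (-sqrt(255/2), -sqrt(255/2))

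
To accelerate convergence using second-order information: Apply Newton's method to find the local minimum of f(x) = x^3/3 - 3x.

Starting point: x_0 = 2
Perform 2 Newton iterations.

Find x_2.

f(x) = x^3/3 - 3x
f'(x) = x^2 - 3, f''(x) = 2x
Newton update: x_{n+1} = x_n - (x_n^2 - 3)/(2*x_n)
Step 1: x_0 = 2, f'=1, f''=4, x_1 = 7/4
Step 2: x_1 = 7/4, f'=1/16, f''=7/2, x_2 = 97/56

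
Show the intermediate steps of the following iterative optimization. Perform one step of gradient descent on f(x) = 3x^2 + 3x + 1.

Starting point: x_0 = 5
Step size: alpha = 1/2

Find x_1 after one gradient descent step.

f(x) = 3x^2 + 3x + 1
f'(x) = 6x + 3
f'(5) = 6*5 + (3) = 33
x_1 = x_0 - alpha * f'(x_0) = 5 - 1/2 * 33 = -23/2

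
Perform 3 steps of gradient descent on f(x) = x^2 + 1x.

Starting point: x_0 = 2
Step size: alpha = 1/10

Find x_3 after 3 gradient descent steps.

f(x) = x^2 + 1x, f'(x) = 2x + (1)
Step 1: f'(2) = 5, x_1 = 2 - 1/10 * 5 = 3/2
Step 2: f'(3/2) = 4, x_2 = 3/2 - 1/10 * 4 = 11/10
Step 3: f'(11/10) = 16/5, x_3 = 11/10 - 1/10 * 16/5 = 39/50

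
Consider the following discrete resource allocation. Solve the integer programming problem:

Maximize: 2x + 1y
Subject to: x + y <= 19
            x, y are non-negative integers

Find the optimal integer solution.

Objective: 2x + 1y, constraint: x + y <= 19
Coefficient of x is 2 >= coefficient of y is 1, so allocate the entire budget to x.
Optimal: x = 19, y = 0, value = 38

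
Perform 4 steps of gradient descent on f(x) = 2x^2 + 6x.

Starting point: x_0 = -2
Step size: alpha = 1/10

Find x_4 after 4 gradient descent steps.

f(x) = 2x^2 + 6x, f'(x) = 4x + (6)
Step 1: f'(-2) = -2, x_1 = -2 - 1/10 * -2 = -9/5
Step 2: f'(-9/5) = -6/5, x_2 = -9/5 - 1/10 * -6/5 = -42/25
Step 3: f'(-42/25) = -18/25, x_3 = -42/25 - 1/10 * -18/25 = -201/125
Step 4: f'(-201/125) = -54/125, x_4 = -201/125 - 1/10 * -54/125 = -978/625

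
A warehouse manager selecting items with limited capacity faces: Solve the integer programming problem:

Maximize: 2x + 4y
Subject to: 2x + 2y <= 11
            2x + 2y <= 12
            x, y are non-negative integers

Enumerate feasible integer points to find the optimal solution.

Constraint 1: 2x + 2y <= 11
Constraint 2: 2x + 2y <= 12
Feasible x range (need y >= 0): 0 <= x <= min(11/2, 12/2) => x in {0, ..., 5}.
Enumerate feasible integer points row by row (the coefficient of y is 4 > 0, so for each x the largest feasible y gives the best value):
  x = 0: y <= min((11 - 2*0)/2, (12 - 2*0)/2) => y in {0, ..., 5}; best 2*0 + 4*5 = 20
  x = 1: y <= min((11 - 2*1)/2, (12 - 2*1)/2) => y in {0, ..., 4}; best 2*1 + 4*4 = 18
  x = 2: y <= min((11 - 2*2)/2, (12 - 2*2)/2) => y in {0, ..., 3}; best 2*2 + 4*3 = 16
  x = 3: y <= min((11 - 2*3)/2, (12 - 2*3)/2) => y in {0, ..., 2}; best 2*3 + 4*2 = 14
  x = 4: y <= min((11 - 2*4)/2, (12 - 2*4)/2) => y in {0, ..., 1}; best 2*4 + 4*1 = 12
  x = 5: y <= min((11 - 2*5)/2, (12 - 2*5)/2) => y in {0}; best 2*5 + 4*0 = 10
The maximum 2x + 4y = 20 is achieved at x = 0, y = 5.
Check: 2*0 + 2*5 = 10 <= 11 and 2*0 + 2*5 = 10 <= 12.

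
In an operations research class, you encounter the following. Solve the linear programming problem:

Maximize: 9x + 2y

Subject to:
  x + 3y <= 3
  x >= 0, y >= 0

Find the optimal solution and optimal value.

The feasible region has vertices at [(0, 0), (3, 0), (0, 1)].
Checking objective 9x + 2y at each vertex:
  (0, 0): 9*0 + 2*0 = 0
  (3, 0): 9*3 + 2*0 = 27
  (0, 1): 9*0 + 2*1 = 2
Maximum is 27 at (3, 0).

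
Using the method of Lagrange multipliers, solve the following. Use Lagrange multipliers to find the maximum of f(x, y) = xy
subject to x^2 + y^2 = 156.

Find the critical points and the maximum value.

Lagrange conditions: y = 2*lambda*x and x = 2*lambda*y
If x = 0 then y = 0, violating the constraint, so x, y != 0.
Dividing: y/x = x/y => x^2 = y^2 => y = x or y = -x
Constraint: 2x^2 = 156 => x^2 = 78 => x = +/-sqrt(78)
Critical points: (sqrt(78), sqrt(78)), (-sqrt(78), -sqrt(78)), (sqrt(78), -sqrt(78)), (-sqrt(78), sqrt(78))
  y = x:  xy = x^2 = 78  at (sqrt(78), sqrt(78)) and (-sqrt(78), -sqrt(78))
  y = -x: xy = -x^2 = -78 at (sqrt(78), -sqrt(78)) and (-sqrt(78), sqrt(78))
Maximum xy = 78 at (sqrt(78), sqrt(78)) and (-sqrt(78), -sqrt(78))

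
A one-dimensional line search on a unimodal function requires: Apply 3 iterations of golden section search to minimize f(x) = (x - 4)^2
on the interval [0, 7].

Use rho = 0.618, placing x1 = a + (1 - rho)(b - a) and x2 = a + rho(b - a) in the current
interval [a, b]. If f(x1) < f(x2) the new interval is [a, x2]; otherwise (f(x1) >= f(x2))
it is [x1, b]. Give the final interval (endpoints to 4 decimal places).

Golden section search for min of f(x) = (x - 4)^2 on [0, 7].
Each step: x1 = a + (1 - rho)(b - a), x2 = a + rho(b - a); if f(x1) < f(x2) keep [a, x2], otherwise keep [x1, b].
Step 1: [0.0000, 7.0000], x1=2.6740 (f=1.7583), x2=4.3260 (f=0.1063); f(x1) > f(x2) => keep [2.6740, 7.0000]
Step 2: [2.6740, 7.0000], x1=4.3265 (f=0.1066), x2=5.3475 (f=1.8157); f(x1) < f(x2) => keep [2.6740, 5.3475]
Step 3: [2.6740, 5.3475], x1=3.6953 (f=0.0929), x2=4.3262 (f=0.1064); f(x1) < f(x2) => keep [2.6740, 4.3262]
Final interval: [2.6740, 4.3262]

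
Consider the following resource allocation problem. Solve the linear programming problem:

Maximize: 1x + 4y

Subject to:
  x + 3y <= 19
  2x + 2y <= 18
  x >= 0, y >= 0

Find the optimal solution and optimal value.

Feasible vertices: (0, 0), (0, 19/3), (4, 5), (9, 0)
Objective 1x + 4y at each:
  (0, 0): 0
  (0, 19/3): 76/3
  (4, 5): 24
  (9, 0): 9
Maximum is 76/3 at (0, 19/3).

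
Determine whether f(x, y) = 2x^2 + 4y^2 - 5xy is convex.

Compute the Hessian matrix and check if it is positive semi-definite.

f(x,y) = 2x^2 + 4y^2 - 5xy
Hessian H = [[4, -5], [-5, 8]]
trace(H) = 12, det(H) = 7
Eigenvalues: (12 +/- sqrt(116)) / 2 = 11.39, 0.6148
Since both eigenvalues > 0, f is convex.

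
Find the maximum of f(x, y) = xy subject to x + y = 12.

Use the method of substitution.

Substitute y = 12 - x into f(x,y) = xy:
g(x) = x(12 - x) = 12x - x^2
g'(x) = 12 - 2x = 0  =>  x = 6
y = 12 - 6 = 6
Maximum value = 6 * 6 = 36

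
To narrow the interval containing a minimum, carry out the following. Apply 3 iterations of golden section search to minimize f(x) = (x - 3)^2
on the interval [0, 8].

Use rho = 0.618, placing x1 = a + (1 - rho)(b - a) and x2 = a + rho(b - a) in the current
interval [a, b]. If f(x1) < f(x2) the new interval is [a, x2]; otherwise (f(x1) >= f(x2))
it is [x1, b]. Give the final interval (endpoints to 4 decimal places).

Golden section search for min of f(x) = (x - 3)^2 on [0, 8].
Each step: x1 = a + (1 - rho)(b - a), x2 = a + rho(b - a); if f(x1) < f(x2) keep [a, x2], otherwise keep [x1, b].
Step 1: [0.0000, 8.0000], x1=3.0560 (f=0.0031), x2=4.9440 (f=3.7791); f(x1) < f(x2) => keep [0.0000, 4.9440]
Step 2: [0.0000, 4.9440], x1=1.8886 (f=1.2352), x2=3.0554 (f=0.0031); f(x1) > f(x2) => keep [1.8886, 4.9440]
Step 3: [1.8886, 4.9440], x1=3.0558 (f=0.0031), x2=3.7768 (f=0.6035); f(x1) < f(x2) => keep [1.8886, 3.7768]
Final interval: [1.8886, 3.7768]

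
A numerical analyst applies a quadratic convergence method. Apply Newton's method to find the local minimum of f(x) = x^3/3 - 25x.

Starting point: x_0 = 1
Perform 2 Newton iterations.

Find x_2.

f(x) = x^3/3 - 25x
f'(x) = x^2 - 25, f''(x) = 2x
Newton update: x_{n+1} = x_n - (x_n^2 - 25)/(2*x_n)
Step 1: x_0 = 1, f'=-24, f''=2, x_1 = 13
Step 2: x_1 = 13, f'=144, f''=26, x_2 = 97/13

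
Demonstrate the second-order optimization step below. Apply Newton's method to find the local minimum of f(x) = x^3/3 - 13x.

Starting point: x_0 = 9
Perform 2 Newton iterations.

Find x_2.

f(x) = x^3/3 - 13x
f'(x) = x^2 - 13, f''(x) = 2x
Newton update: x_{n+1} = x_n - (x_n^2 - 13)/(2*x_n)
Step 1: x_0 = 9, f'=68, f''=18, x_1 = 47/9
Step 2: x_1 = 47/9, f'=1156/81, f''=94/9, x_2 = 1631/423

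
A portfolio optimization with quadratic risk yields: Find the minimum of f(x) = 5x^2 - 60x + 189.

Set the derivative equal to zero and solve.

f(x) = 5x^2 - 60x + 189
f'(x) = 10x + (-60) = 0
x = 60/10 = 6
f(6) = 9
Since f''(x) = 10 > 0, this is a minimum.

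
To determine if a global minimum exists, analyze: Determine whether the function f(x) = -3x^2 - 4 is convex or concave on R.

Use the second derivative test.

f(x) = -3x^2 - 4
f'(x) = -6x + 0
f''(x) = -6
Since f''(x) = -6 < 0 for all x, f is concave on R.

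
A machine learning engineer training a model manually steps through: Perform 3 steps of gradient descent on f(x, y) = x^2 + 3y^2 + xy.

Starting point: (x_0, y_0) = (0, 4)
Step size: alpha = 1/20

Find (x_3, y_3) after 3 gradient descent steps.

f(x,y) = x^2 + 3y^2 + xy
grad_x = 2x + 1y, grad_y = 6y + 1x
Step 1: grad = (4, 24), (-1/5, 14/5)
Step 2: grad = (12/5, 83/5), (-8/25, 197/100)
Step 3: grad = (133/100, 23/2), (-773/2000, 279/200)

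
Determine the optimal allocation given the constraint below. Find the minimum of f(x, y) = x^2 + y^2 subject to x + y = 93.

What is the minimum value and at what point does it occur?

Substitute y = 93 - x into f(x,y) = x^2 + y^2:
g(x) = x^2 + (93 - x)^2 = 2x^2 - 186x + 8649
g'(x) = 4x - 186 = 0  =>  x = 93/2
y = 93 - 93/2 = 93/2
Minimum value = (93/2)^2 + (93/2)^2 = 8649/2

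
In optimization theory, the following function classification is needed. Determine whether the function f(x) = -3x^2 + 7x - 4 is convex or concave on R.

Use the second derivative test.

f(x) = -3x^2 + 7x - 4
f'(x) = -6x + 7
f''(x) = -6
Since f''(x) = -6 < 0 for all x, f is concave on R.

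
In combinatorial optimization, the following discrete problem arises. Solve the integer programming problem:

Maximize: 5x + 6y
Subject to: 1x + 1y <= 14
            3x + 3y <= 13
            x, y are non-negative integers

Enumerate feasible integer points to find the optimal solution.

Constraint 1: 1x + 1y <= 14
Constraint 2: 3x + 3y <= 13
Feasible x range (need y >= 0): 0 <= x <= min(14/1, 13/3) => x in {0, ..., 4}.
Enumerate feasible integer points row by row (the coefficient of y is 6 > 0, so for each x the largest feasible y gives the best value):
  x = 0: y <= min((14 - 1*0)/1, (13 - 3*0)/3) => y in {0, ..., 4}; best 5*0 + 6*4 = 24
  x = 1: y <= min((14 - 1*1)/1, (13 - 3*1)/3) => y in {0, ..., 3}; best 5*1 + 6*3 = 23
  x = 2: y <= min((14 - 1*2)/1, (13 - 3*2)/3) => y in {0, ..., 2}; best 5*2 + 6*2 = 22
  x = 3: y <= min((14 - 1*3)/1, (13 - 3*3)/3) => y in {0, ..., 1}; best 5*3 + 6*1 = 21
  x = 4: y <= min((14 - 1*4)/1, (13 - 3*4)/3) => y in {0}; best 5*4 + 6*0 = 20
The maximum 5x + 6y = 24 is achieved at x = 0, y = 4.
Check: 1*0 + 1*4 = 4 <= 14 and 3*0 + 3*4 = 12 <= 13.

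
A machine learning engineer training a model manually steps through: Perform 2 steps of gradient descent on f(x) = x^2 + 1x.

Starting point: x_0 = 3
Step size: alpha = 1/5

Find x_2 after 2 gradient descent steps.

f(x) = x^2 + 1x, f'(x) = 2x + (1)
Step 1: f'(3) = 7, x_1 = 3 - 1/5 * 7 = 8/5
Step 2: f'(8/5) = 21/5, x_2 = 8/5 - 1/5 * 21/5 = 19/25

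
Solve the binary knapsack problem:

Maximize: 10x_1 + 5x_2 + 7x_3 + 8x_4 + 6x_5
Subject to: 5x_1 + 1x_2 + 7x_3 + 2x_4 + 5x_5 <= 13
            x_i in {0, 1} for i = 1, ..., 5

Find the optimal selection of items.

Items: item 1 (v=10, w=5), item 2 (v=5, w=1), item 3 (v=7, w=7), item 4 (v=8, w=2), item 5 (v=6, w=5)
Capacity: 13
Checking all 32 subsets (w = total weight, v = total value):
  {}: w = 0, v = 0
  {1}: w = 5, v = 10
  {2}: w = 1, v = 5
  {3}: w = 7, v = 7
  {4}: w = 2, v = 8
  {5}: w = 5, v = 6
  {1, 2}: w = 6, v = 15
  {1, 3}: w = 12, v = 17
  {1, 4}: w = 7, v = 18
  {1, 5}: w = 10, v = 16
  {2, 3}: w = 8, v = 12
  {2, 4}: w = 3, v = 13
  {2, 5}: w = 6, v = 11
  {3, 4}: w = 9, v = 15
  {3, 5}: w = 12, v = 13
  {4, 5}: w = 7, v = 14
  {1, 2, 3}: w = 13, v = 22
  {1, 2, 4}: w = 8, v = 23
  {1, 2, 5}: w = 11, v = 21
  {1, 3, 4}: w = 14 > 13, infeasible
  {1, 3, 5}: w = 17 > 13, infeasible
  {1, 4, 5}: w = 12, v = 24
  {2, 3, 4}: w = 10, v = 20
  {2, 3, 5}: w = 13, v = 18
  {2, 4, 5}: w = 8, v = 19
  {3, 4, 5}: w = 14 > 13, infeasible
  {1, 2, 3, 4}: w = 15 > 13, infeasible
  {1, 2, 3, 5}: w = 18 > 13, infeasible
  {1, 2, 4, 5}: w = 13, v = 29
  {1, 3, 4, 5}: w = 19 > 13, infeasible
  {2, 3, 4, 5}: w = 15 > 13, infeasible
  {1, 2, 3, 4, 5}: w = 20 > 13, infeasible
Best feasible subset: items [1, 2, 4, 5]
Total weight: 13 <= 13, total value: 29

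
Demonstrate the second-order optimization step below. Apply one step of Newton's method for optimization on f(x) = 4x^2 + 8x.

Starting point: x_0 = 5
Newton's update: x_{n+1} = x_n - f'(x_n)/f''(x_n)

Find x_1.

f(x) = 4x^2 + 8x
f'(x) = 8x + (8), f''(x) = 8
Newton step: x_1 = x_0 - f'(x_0)/f''(x_0)
f'(5) = 48
x_1 = 5 - 48/8 = -1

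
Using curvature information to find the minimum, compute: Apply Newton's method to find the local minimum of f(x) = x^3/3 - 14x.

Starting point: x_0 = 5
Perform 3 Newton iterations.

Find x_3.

f(x) = x^3/3 - 14x
f'(x) = x^2 - 14, f''(x) = 2x
Newton update: x_{n+1} = x_n - (x_n^2 - 14)/(2*x_n)
Step 1: x_0 = 5, f'=11, f''=10, x_1 = 39/10
Step 2: x_1 = 39/10, f'=121/100, f''=39/5, x_2 = 2921/780
Step 3: x_2 = 2921/780, f'=14641/608400, f''=2921/390, x_3 = 17049841/4556760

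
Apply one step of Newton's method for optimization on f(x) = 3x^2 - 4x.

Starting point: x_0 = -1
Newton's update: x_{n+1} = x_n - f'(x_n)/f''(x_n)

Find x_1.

f(x) = 3x^2 - 4x
f'(x) = 6x + (-4), f''(x) = 6
Newton step: x_1 = x_0 - f'(x_0)/f''(x_0)
f'(-1) = -10
x_1 = -1 - -10/6 = 2/3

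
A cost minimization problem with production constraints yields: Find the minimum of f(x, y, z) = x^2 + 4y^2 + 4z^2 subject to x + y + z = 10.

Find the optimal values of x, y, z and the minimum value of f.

Using Lagrange multipliers on f = x^2 + 4y^2 + 4z^2 with constraint x + y + z = 10:
Conditions: 2*1*x = lambda, 2*4*y = lambda, 2*4*z = lambda
So x = lambda/2, y = lambda/8, z = lambda/8
Substituting into constraint: lambda * (3/4) = 10
lambda = 40/3
x = 20/3, y = 5/3, z = 5/3
Minimum value = 200/3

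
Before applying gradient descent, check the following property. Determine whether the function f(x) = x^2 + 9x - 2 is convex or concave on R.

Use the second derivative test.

f(x) = x^2 + 9x - 2
f'(x) = 2x + 9
f''(x) = 2
Since f''(x) = 2 > 0 for all x, f is convex on R.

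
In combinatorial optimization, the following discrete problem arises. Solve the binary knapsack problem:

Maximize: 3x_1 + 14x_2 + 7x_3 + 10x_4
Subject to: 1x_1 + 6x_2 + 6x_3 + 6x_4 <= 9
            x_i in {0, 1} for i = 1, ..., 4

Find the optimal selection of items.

Items: item 1 (v=3, w=1), item 2 (v=14, w=6), item 3 (v=7, w=6), item 4 (v=10, w=6)
Capacity: 9
Checking all 16 subsets (w = total weight, v = total value):
  {}: w = 0, v = 0
  {1}: w = 1, v = 3
  {2}: w = 6, v = 14
  {3}: w = 6, v = 7
  {4}: w = 6, v = 10
  {1, 2}: w = 7, v = 17
  {1, 3}: w = 7, v = 10
  {1, 4}: w = 7, v = 13
  {2, 3}: w = 12 > 9, infeasible
  {2, 4}: w = 12 > 9, infeasible
  {3, 4}: w = 12 > 9, infeasible
  {1, 2, 3}: w = 13 > 9, infeasible
  {1, 2, 4}: w = 13 > 9, infeasible
  {1, 3, 4}: w = 13 > 9, infeasible
  {2, 3, 4}: w = 18 > 9, infeasible
  {1, 2, 3, 4}: w = 19 > 9, infeasible
Best feasible subset: items [1, 2]
Total weight: 7 <= 9, total value: 17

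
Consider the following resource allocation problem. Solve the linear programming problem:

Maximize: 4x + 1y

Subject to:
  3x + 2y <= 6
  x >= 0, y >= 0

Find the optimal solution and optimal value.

The feasible region has vertices at [(0, 0), (2, 0), (0, 3)].
Checking objective 4x + 1y at each vertex:
  (0, 0): 4*0 + 1*0 = 0
  (2, 0): 4*2 + 1*0 = 8
  (0, 3): 4*0 + 1*3 = 3
Maximum is 8 at (2, 0).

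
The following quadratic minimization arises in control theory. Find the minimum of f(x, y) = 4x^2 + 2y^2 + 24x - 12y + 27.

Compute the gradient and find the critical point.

f(x,y) = 4x^2 + 2y^2 + 24x - 12y + 27
df/dx = 8x + (24) = 0  =>  x = -3
df/dy = 4y + (-12) = 0  =>  y = 3
f(-3, 3) = 4*(-3)^2 + 2*(3)^2 + 24*(-3) + -12*(3) + 27 = -27
Hessian is diagonal with entries 8, 4 > 0, so this is a minimum.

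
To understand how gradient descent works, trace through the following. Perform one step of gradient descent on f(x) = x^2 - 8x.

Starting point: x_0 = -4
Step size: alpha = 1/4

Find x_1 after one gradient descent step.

f(x) = x^2 - 8x
f'(x) = 2x - 8
f'(-4) = 2*-4 + (-8) = -16
x_1 = x_0 - alpha * f'(x_0) = -4 - 1/4 * -16 = 0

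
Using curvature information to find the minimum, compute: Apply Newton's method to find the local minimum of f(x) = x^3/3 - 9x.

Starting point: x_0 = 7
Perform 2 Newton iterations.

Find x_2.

f(x) = x^3/3 - 9x
f'(x) = x^2 - 9, f''(x) = 2x
Newton update: x_{n+1} = x_n - (x_n^2 - 9)/(2*x_n)
Step 1: x_0 = 7, f'=40, f''=14, x_1 = 29/7
Step 2: x_1 = 29/7, f'=400/49, f''=58/7, x_2 = 641/203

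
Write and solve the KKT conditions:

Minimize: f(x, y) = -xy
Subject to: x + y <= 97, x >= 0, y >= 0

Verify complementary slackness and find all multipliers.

Problem: min -xy s.t. x + y <= 97 (multiplier lambda), x >= 0 (mu_x), y >= 0 (mu_y)
KKT stationarity: -y + lambda - mu_x = 0, -x + lambda - mu_y = 0, with lambda, mu_x, mu_y >= 0
Complementary slackness: lambda*(x + y - 97) = 0, mu_x*x = 0, mu_y*y = 0
If lambda = 0: y = -mu_x <= 0 and x = -mu_y <= 0 force x = y = 0 with f = 0; but x = y = 97/2 is feasible with f = -9409/4 < 0, so this is not the minimum. Hence lambda > 0 and x + y = 97.
Try x > 0, y > 0 (so mu_x = mu_y = 0): y = lambda, x = lambda => x = y = lambda
x + y = 97 => 2*lambda = 97 => lambda = 97/2
x* = y* = 97/2 > 0, consistent with mu_x = mu_y = 0.
(Any feasible point with x = 0 or y = 0 has f = 0 > -9409/4, so the minimum is not on those boundaries.)
min(-xy) = -9409/4 (i.e. max xy = 9409/4)
Multipliers: lambda = 97/2, mu_x = 0, mu_y = 0
Complementary slackness: lambda*(x + y - 97) = 97/2*(97/2 + 97/2 - 97) = 0, mu_x*x = 0*97/2 = 0, mu_y*y = 0*97/2 = 0. Satisfied.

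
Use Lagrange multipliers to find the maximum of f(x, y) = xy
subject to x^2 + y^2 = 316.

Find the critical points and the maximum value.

Lagrange conditions: y = 2*lambda*x and x = 2*lambda*y
If x = 0 then y = 0, violating the constraint, so x, y != 0.
Dividing: y/x = x/y => x^2 = y^2 => y = x or y = -x
Constraint: 2x^2 = 316 => x^2 = 158 => x = +/-sqrt(158)
Critical points: (sqrt(158), sqrt(158)), (-sqrt(158), -sqrt(158)), (sqrt(158), -sqrt(158)), (-sqrt(158), sqrt(158))
  y = x:  xy = x^2 = 158  at (sqrt(158), sqrt(158)) and (-sqrt(158), -sqrt(158))
  y = -x: xy = -x^2 = -158 at (sqrt(158), -sqrt(158)) and (-sqrt(158), sqrt(158))
Maximum xy = 158 at (sqrt(158), sqrt(158)) and (-sqrt(158), -sqrt(158))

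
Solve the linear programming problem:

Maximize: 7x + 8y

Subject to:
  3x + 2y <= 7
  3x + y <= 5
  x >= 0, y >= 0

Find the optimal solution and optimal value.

Feasible vertices: (0, 0), (0, 7/2), (1, 2), (5/3, 0)
Objective 7x + 8y at each:
  (0, 0): 0
  (0, 7/2): 28
  (1, 2): 23
  (5/3, 0): 35/3
Maximum is 28 at (0, 7/2).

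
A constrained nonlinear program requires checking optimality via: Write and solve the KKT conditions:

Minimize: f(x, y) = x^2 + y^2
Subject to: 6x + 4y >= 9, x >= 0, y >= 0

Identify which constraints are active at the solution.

KKT conditions for min x^2 + y^2 s.t. 6x + 4y >= 9, x >= 0, y >= 0:
Stationarity: 2x = mu*6 + mu_x, 2y = mu*4 + mu_y, with mu, mu_x, mu_y >= 0
Complementary slackness: mu*(6x + 4y - 9) = 0, mu_x*x = 0, mu_y*y = 0
(0, 0) is infeasible (6*0 + 4*0 < 9), so if mu = 0 stationarity would force x = mu_x/2 >= 0, y = mu_y/2 >= 0 with mu_x*x = mu_y*y = 0, i.e. x = y = 0: contradiction. Hence mu > 0 and 6x + 4y = 9 is active.
Try x > 0, y > 0 (so mu_x = mu_y = 0): x = 6*mu/2, y = 4*mu/2
Substitute: 6*(6*mu/2) + 4*(4*mu/2) = 9
  mu*52/2 = 9 => mu = 9/26
x* = 27/26 > 0, y* = 9/13 > 0, consistent with mu_x = mu_y = 0.
f is convex and the constraints are linear, so this KKT point is the global minimum.
f* = 81/52
Active constraints: 6x + 4y >= 9 (holds with equality, mu = 9/26 > 0); x >= 0 and y >= 0 are inactive (mu_x = mu_y = 0).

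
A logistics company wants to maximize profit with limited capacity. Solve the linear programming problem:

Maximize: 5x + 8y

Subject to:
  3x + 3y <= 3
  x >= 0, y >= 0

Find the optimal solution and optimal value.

The feasible region has vertices at [(0, 0), (1, 0), (0, 1)].
Checking objective 5x + 8y at each vertex:
  (0, 0): 5*0 + 8*0 = 0
  (1, 0): 5*1 + 8*0 = 5
  (0, 1): 5*0 + 8*1 = 8
Maximum is 8 at (0, 1).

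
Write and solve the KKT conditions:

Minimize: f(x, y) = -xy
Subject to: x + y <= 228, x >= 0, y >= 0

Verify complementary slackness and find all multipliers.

Problem: min -xy s.t. x + y <= 228 (multiplier lambda), x >= 0 (mu_x), y >= 0 (mu_y)
KKT stationarity: -y + lambda - mu_x = 0, -x + lambda - mu_y = 0, with lambda, mu_x, mu_y >= 0
Complementary slackness: lambda*(x + y - 228) = 0, mu_x*x = 0, mu_y*y = 0
If lambda = 0: y = -mu_x <= 0 and x = -mu_y <= 0 force x = y = 0 with f = 0; but x = y = 114 is feasible with f = -12996 < 0, so this is not the minimum. Hence lambda > 0 and x + y = 228.
Try x > 0, y > 0 (so mu_x = mu_y = 0): y = lambda, x = lambda => x = y = lambda
x + y = 228 => 2*lambda = 228 => lambda = 114
x* = y* = 114 > 0, consistent with mu_x = mu_y = 0.
(Any feasible point with x = 0 or y = 0 has f = 0 > -12996, so the minimum is not on those boundaries.)
min(-xy) = -12996 (i.e. max xy = 12996)
Multipliers: lambda = 114, mu_x = 0, mu_y = 0
Complementary slackness: lambda*(x + y - 228) = 114*(114 + 114 - 228) = 0, mu_x*x = 0*114 = 0, mu_y*y = 0*114 = 0. Satisfied.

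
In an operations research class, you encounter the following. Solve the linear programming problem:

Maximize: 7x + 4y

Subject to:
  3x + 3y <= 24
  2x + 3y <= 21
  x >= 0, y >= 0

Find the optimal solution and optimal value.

Feasible vertices: (0, 0), (0, 7), (3, 5), (8, 0)
Objective 7x + 4y at each:
  (0, 0): 0
  (0, 7): 28
  (3, 5): 41
  (8, 0): 56
Maximum is 56 at (8, 0).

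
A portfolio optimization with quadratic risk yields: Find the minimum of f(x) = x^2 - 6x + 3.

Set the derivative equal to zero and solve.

f(x) = x^2 - 6x + 3
f'(x) = 2x + (-6) = 0
x = 6/2 = 3
f(3) = -6
Since f''(x) = 2 > 0, this is a minimum.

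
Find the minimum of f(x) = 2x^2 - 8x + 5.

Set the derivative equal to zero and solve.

f(x) = 2x^2 - 8x + 5
f'(x) = 4x + (-8) = 0
x = 8/4 = 2
f(2) = -3
Since f''(x) = 4 > 0, this is a minimum.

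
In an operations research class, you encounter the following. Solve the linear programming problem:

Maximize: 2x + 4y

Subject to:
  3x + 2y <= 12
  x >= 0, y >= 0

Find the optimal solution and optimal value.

The feasible region has vertices at [(0, 0), (4, 0), (0, 6)].
Checking objective 2x + 4y at each vertex:
  (0, 0): 2*0 + 4*0 = 0
  (4, 0): 2*4 + 4*0 = 8
  (0, 6): 2*0 + 4*6 = 24
Maximum is 24 at (0, 6).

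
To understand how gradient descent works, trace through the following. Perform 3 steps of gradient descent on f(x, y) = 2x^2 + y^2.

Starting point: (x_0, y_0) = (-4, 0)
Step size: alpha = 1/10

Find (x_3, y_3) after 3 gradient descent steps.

f(x,y) = 2x^2 + y^2
grad_x = 4x + 0y, grad_y = 2y + 0x
Step 1: grad = (-16, 0), (-12/5, 0)
Step 2: grad = (-48/5, 0), (-36/25, 0)
Step 3: grad = (-144/25, 0), (-108/125, 0)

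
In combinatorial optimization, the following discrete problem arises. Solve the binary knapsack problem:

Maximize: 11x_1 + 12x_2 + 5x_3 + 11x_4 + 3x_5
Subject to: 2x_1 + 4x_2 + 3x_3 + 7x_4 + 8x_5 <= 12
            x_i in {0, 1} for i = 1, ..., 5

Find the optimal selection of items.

Items: item 1 (v=11, w=2), item 2 (v=12, w=4), item 3 (v=5, w=3), item 4 (v=11, w=7), item 5 (v=3, w=8)
Capacity: 12
Checking all 32 subsets (w = total weight, v = total value):
  {}: w = 0, v = 0
  {1}: w = 2, v = 11
  {2}: w = 4, v = 12
  {3}: w = 3, v = 5
  {4}: w = 7, v = 11
  {5}: w = 8, v = 3
  {1, 2}: w = 6, v = 23
  {1, 3}: w = 5, v = 16
  {1, 4}: w = 9, v = 22
  {1, 5}: w = 10, v = 14
  {2, 3}: w = 7, v = 17
  {2, 4}: w = 11, v = 23
  {2, 5}: w = 12, v = 15
  {3, 4}: w = 10, v = 16
  {3, 5}: w = 11, v = 8
  {4, 5}: w = 15 > 12, infeasible
  {1, 2, 3}: w = 9, v = 28
  {1, 2, 4}: w = 13 > 12, infeasible
  {1, 2, 5}: w = 14 > 12, infeasible
  {1, 3, 4}: w = 12, v = 27
  {1, 3, 5}: w = 13 > 12, infeasible
  {1, 4, 5}: w = 17 > 12, infeasible
  {2, 3, 4}: w = 14 > 12, infeasible
  {2, 3, 5}: w = 15 > 12, infeasible
  {2, 4, 5}: w = 19 > 12, infeasible
  {3, 4, 5}: w = 18 > 12, infeasible
  {1, 2, 3, 4}: w = 16 > 12, infeasible
  {1, 2, 3, 5}: w = 17 > 12, infeasible
  {1, 2, 4, 5}: w = 21 > 12, infeasible
  {1, 3, 4, 5}: w = 20 > 12, infeasible
  {2, 3, 4, 5}: w = 22 > 12, infeasible
  {1, 2, 3, 4, 5}: w = 24 > 12, infeasible
Best feasible subset: items [1, 2, 3]
Total weight: 9 <= 12, total value: 28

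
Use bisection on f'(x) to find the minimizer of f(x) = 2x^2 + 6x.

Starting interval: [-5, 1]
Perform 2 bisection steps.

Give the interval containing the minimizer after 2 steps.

Finding critical point of f(x) = 2x^2 + 6x using bisection on f'(x) = 4x + 6.
f'(x) = 0 when x = -3/2.
Starting interval: [-5, 1]
Step 1: mid = -2, f'(mid) = -2, new interval = [-2, 1]
Step 2: mid = -1/2, f'(mid) = 4, new interval = [-2, -1/2]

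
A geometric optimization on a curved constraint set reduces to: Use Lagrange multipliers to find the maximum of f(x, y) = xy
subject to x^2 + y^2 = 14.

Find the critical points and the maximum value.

Lagrange conditions: y = 2*lambda*x and x = 2*lambda*y
If x = 0 then y = 0, violating the constraint, so x, y != 0.
Dividing: y/x = x/y => x^2 = y^2 => y = x or y = -x
Constraint: 2x^2 = 14 => x^2 = 7 => x = +/-sqrt(7)
Critical points: (sqrt(7), sqrt(7)), (-sqrt(7), -sqrt(7)), (sqrt(7), -sqrt(7)), (-sqrt(7), sqrt(7))
  y = x:  xy = x^2 = 7  at (sqrt(7), sqrt(7)) and (-sqrt(7), -sqrt(7))
  y = -x: xy = -x^2 = -7 at (sqrt(7), -sqrt(7)) and (-sqrt(7), sqrt(7))
Maximum xy = 7 at (sqrt(7), sqrt(7)) and (-sqrt(7), -sqrt(7))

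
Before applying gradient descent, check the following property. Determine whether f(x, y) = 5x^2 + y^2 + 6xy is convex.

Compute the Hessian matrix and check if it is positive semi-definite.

f(x,y) = 5x^2 + y^2 + 6xy
Hessian H = [[10, 6], [6, 2]]
trace(H) = 12, det(H) = -16
Eigenvalues: (12 +/- sqrt(208)) / 2 = 13.21, -1.211
Since not both eigenvalues positive, f is neither convex nor concave.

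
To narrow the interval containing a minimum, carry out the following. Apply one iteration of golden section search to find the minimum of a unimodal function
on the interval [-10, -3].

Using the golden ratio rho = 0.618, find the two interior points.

Golden section search on [-10, -3].
Golden ratio rho = 0.618 (approx).
Interior points:
  x_1 = -10 + (1-0.618)*7 = -7.3260
  x_2 = -10 + 0.618*7 = -5.6740
Compare f(x_1) and f(x_2) to determine which subinterval to keep.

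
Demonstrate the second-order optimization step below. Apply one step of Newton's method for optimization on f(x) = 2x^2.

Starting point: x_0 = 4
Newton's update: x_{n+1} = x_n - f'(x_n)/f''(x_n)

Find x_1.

f(x) = 2x^2
f'(x) = 4x + (0), f''(x) = 4
Newton step: x_1 = x_0 - f'(x_0)/f''(x_0)
f'(4) = 16
x_1 = 4 - 16/4 = 0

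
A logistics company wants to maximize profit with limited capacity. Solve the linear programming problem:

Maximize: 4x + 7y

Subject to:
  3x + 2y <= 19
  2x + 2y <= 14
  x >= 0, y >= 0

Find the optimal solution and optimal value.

Feasible vertices: (0, 0), (0, 7), (5, 2), (19/3, 0)
Objective 4x + 7y at each:
  (0, 0): 0
  (0, 7): 49
  (5, 2): 34
  (19/3, 0): 76/3
Maximum is 49 at (0, 7).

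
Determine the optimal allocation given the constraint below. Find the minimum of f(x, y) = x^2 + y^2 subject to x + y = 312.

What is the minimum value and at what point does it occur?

Substitute y = 312 - x into f(x,y) = x^2 + y^2:
g(x) = x^2 + (312 - x)^2 = 2x^2 - 624x + 97344
g'(x) = 4x - 624 = 0  =>  x = 156
y = 312 - 156 = 156
Minimum value = 156^2 + 156^2 = 48672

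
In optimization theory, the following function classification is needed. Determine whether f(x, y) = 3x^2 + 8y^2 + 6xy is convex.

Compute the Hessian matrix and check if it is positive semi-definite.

f(x,y) = 3x^2 + 8y^2 + 6xy
Hessian H = [[6, 6], [6, 16]]
trace(H) = 22, det(H) = 60
Eigenvalues: (22 +/- sqrt(244)) / 2 = 18.81, 3.19
Since both eigenvalues > 0, f is convex.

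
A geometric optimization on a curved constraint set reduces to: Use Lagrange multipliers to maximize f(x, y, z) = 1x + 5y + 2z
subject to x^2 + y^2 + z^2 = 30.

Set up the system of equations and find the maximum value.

Lagrange conditions: 1 = 2*lambda*x, 5 = 2*lambda*y, 2 = 2*lambda*z
So x:1 = y:5 = z:2, i.e. x = 1t, y = 5t, z = 2t
Constraint: t^2*(1^2 + 5^2 + 2^2) = 30
  t^2 * 30 = 30  =>  t = sqrt(1)
Maximum = 1*1t + 5*5t + 2*2t = 30*sqrt(1) = 30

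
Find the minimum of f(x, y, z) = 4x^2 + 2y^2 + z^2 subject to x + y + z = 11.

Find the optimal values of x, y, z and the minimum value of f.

Using Lagrange multipliers on f = 4x^2 + 2y^2 + z^2 with constraint x + y + z = 11:
Conditions: 2*4*x = lambda, 2*2*y = lambda, 2*1*z = lambda
So x = lambda/8, y = lambda/4, z = lambda/2
Substituting into constraint: lambda * (7/8) = 11
lambda = 88/7
x = 11/7, y = 22/7, z = 44/7
Minimum value = 484/7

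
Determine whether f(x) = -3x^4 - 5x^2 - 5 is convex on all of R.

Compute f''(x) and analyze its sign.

f(x) = -3x^4 - 5x^2 - 5
f'(x) = -12x^3 + -10x
f''(x) = -36x^2 + -10
f''(x) = -36x^2 + -10 <= -10 < 0 for all x
Therefore, f is concave on R.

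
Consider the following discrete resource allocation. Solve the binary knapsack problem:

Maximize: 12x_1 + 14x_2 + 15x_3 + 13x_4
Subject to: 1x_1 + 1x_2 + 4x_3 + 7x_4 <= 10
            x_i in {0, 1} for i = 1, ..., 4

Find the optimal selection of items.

Items: item 1 (v=12, w=1), item 2 (v=14, w=1), item 3 (v=15, w=4), item 4 (v=13, w=7)
Capacity: 10
Checking all 16 subsets (w = total weight, v = total value):
  {}: w = 0, v = 0
  {1}: w = 1, v = 12
  {2}: w = 1, v = 14
  {3}: w = 4, v = 15
  {4}: w = 7, v = 13
  {1, 2}: w = 2, v = 26
  {1, 3}: w = 5, v = 27
  {1, 4}: w = 8, v = 25
  {2, 3}: w = 5, v = 29
  {2, 4}: w = 8, v = 27
  {3, 4}: w = 11 > 10, infeasible
  {1, 2, 3}: w = 6, v = 41
  {1, 2, 4}: w = 9, v = 39
  {1, 3, 4}: w = 12 > 10, infeasible
  {2, 3, 4}: w = 12 > 10, infeasible
  {1, 2, 3, 4}: w = 13 > 10, infeasible
Best feasible subset: items [1, 2, 3]
Total weight: 6 <= 10, total value: 41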